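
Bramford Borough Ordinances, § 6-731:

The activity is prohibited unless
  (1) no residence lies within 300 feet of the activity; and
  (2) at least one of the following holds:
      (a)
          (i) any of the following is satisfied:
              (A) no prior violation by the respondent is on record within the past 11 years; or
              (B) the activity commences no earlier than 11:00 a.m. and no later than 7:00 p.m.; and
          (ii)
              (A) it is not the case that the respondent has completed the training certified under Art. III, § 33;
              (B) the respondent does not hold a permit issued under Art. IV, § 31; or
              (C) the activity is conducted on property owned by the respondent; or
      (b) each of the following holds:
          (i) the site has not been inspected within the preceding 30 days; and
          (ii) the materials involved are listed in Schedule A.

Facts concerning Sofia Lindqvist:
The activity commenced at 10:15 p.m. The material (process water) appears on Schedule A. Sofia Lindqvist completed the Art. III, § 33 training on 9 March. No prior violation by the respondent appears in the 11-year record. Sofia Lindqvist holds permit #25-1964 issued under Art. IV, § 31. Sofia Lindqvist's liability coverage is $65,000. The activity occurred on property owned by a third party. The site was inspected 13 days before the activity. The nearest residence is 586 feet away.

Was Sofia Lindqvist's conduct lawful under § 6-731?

(1) no residence in 300 ft — holds.
(A) no prior violation — satisfied.
(B) start within hours — not satisfied.
(i) = T OR F = true.
(A) not (training certified) — not met.
(B) not (holds permit) — fails.
(C) own property — fails.
So (ii) is not satisfied (F OR F OR F).
(a): T AND F → false.
(i) not (site inspected) — fails.
(ii) Schedule A material — met.
(b) = F AND T = false.
So (2) is not satisfied (F OR F).
Overall = T AND F = false.

No — unlawful.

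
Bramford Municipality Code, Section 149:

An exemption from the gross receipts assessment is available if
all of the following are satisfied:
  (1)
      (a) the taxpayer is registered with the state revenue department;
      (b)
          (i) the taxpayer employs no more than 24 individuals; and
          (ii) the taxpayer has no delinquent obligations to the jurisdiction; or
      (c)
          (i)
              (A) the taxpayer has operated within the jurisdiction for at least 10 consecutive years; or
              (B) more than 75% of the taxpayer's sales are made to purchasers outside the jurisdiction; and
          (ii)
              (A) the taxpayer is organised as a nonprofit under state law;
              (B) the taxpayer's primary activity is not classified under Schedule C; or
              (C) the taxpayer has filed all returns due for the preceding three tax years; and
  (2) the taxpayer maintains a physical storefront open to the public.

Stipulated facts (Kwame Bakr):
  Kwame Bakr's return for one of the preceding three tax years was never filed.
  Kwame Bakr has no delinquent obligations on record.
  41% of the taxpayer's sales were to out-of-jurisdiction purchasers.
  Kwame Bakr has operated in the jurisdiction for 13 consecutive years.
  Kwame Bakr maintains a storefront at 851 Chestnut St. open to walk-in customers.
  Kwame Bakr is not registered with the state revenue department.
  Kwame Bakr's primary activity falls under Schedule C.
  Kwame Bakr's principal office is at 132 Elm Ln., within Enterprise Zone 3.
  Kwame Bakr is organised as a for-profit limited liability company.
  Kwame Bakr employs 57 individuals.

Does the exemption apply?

(a) state-registered — not satisfied.
(i) ≤ 24 employees — not met.
(ii) no delinquency — holds.
So (b) is not satisfied (F AND T).
(A) ≥ 10 yrs in jurisdiction — satisfied.
(B) >75% out-of-jur. sales — not satisfied.
(i) = T OR F = true.
(A) nonprofit — fails.
(B) not (Schedule C activity) — not met.
(C) returns current — not satisfied.
(ii): F OR F OR F → false.
So (c) is not satisfied (T AND F).
(1): F OR F OR F → false.
(2) has storefront — holds.
So Overall is not satisfied (F AND T).

No — not exempt.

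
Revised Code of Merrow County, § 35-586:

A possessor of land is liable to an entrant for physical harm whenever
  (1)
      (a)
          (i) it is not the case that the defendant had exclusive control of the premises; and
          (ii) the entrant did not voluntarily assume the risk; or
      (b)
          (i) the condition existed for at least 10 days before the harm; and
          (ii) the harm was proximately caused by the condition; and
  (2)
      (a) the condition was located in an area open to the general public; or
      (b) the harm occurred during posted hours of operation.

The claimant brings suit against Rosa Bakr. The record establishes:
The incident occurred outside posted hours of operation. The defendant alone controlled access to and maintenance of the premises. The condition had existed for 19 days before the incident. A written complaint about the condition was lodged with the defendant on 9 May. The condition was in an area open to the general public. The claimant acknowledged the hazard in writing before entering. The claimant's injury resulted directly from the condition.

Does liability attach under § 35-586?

(i) not (exclusive control) — fails.
(ii) no assumed risk — fails.
So (a) is not satisfied (F AND F).
(i) condition ≥10 days old — met.
(ii) proximate cause — holds.
(b) = T AND T = true.
So (1) is satisfied (F OR T).
(a) public area — holds.
(b) during posted hours — not met.
So (2) is satisfied (T OR F).
So Overall is satisfied (T AND T).

Yes — liable.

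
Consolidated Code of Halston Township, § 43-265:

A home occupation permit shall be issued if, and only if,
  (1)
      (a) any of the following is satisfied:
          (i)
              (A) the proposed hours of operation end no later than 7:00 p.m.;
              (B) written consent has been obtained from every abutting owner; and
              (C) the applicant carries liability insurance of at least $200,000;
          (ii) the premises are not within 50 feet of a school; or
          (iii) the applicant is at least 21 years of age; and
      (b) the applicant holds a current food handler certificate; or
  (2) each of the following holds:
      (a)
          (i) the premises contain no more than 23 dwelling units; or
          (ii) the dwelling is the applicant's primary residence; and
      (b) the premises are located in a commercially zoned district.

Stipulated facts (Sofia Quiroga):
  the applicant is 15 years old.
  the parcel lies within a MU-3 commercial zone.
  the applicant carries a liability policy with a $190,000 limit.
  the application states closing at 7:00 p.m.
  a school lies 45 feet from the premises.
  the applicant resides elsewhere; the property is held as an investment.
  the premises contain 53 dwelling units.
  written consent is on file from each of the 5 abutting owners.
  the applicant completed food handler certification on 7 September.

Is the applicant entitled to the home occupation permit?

(A) closes by 7 p.m. — holds.
(B) all abutters consent — met.
(C) insurance ≥ $200,000 — not satisfied.
(i): T AND T AND F → false.
(ii) ≥50 ft from school — not met.
(iii) age ≥ 21 — fails.
So (a) is not satisfied (F OR F OR F).
(b) food handler cert. — satisfied.
(1) = F AND T = false.
(i) ≤ 23 units — not met.
(ii) primary residence — fails.
(a): F OR F → false.
(b) commercially zoned — satisfied.
(2): F AND T → false.
Overall: F OR F → false.

No — denied.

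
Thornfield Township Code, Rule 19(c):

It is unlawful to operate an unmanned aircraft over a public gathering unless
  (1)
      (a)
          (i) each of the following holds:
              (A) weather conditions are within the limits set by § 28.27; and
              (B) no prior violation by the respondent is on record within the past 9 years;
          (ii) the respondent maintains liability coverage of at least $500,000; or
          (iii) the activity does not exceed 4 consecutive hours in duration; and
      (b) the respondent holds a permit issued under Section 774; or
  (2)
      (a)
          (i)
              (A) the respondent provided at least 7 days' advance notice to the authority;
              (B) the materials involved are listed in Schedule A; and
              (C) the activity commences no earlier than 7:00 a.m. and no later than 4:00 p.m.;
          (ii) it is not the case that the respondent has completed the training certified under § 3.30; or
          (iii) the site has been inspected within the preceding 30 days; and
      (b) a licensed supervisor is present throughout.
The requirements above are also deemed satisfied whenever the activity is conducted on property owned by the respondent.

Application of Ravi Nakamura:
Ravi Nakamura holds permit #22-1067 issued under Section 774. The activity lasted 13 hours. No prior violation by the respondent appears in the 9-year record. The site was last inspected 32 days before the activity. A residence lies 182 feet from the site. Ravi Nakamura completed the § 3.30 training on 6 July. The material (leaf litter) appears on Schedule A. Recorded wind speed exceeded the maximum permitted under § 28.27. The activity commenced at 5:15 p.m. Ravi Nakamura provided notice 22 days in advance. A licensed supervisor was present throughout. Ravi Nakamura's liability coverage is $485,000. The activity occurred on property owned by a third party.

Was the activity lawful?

No — unlawful.

(A) weather ok — fails.
(B) no prior violation — satisfied.
So (i) is not satisfied (F AND T).
(ii) coverage ≥ $500,000 — not met.
(iii) ≤ 4 hrs duration — not met.
So (a) is not satisfied (F OR F OR F).
(b) holds permit — met.
(1): F AND T → false.
(A) ≥7 days' notice — satisfied.
(B) Schedule A material — holds.
(C) start within hours — fails.
(i) = T AND T AND F = false.
(ii) not (training certified) — fails.
(iii) site inspected — not met.
(a) = F OR F OR F = false.
(b) supervisor present — satisfied.
(2) = F AND T = false.
Overall: F OR F → false.
Exception (own property) — not satisfied.
Result: main false OR exception false → false.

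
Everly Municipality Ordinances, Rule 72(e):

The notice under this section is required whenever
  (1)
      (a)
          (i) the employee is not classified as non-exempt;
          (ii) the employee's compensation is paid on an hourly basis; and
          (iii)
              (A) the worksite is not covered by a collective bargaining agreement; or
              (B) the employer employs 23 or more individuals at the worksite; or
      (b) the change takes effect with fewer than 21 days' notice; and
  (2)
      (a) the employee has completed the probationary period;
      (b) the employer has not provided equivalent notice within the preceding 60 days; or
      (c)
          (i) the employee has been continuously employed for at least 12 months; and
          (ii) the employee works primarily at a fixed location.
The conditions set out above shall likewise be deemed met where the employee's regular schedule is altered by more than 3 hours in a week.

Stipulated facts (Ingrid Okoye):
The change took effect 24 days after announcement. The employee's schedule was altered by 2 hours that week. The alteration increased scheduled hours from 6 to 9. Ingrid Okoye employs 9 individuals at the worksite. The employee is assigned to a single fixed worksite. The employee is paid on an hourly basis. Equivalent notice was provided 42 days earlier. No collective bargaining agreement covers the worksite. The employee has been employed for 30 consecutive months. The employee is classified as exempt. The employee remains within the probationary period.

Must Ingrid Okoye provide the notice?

Yes — required.

(i) not (non-exempt) — holds.
(ii) hourly-paid — holds.
(A) no CBA — holds.
(B) ≥ 23 at site — fails.
(iii): T OR F → true.
So (a) is satisfied (T AND T AND T).
(b) < 21 days' notice — not met.
(1) = T OR F = true.
(a) past probation — not met.
(b) no recent notice — not satisfied.
(i) tenure ≥ 12 mo. — holds.
(ii) fixed location — satisfied.
(c): T AND T → true.
(2): F OR F OR T → true.
So Overall is satisfied (T AND T).
Exception (schedule shift > 3h) — not satisfied.
Result: main true OR exception false → true.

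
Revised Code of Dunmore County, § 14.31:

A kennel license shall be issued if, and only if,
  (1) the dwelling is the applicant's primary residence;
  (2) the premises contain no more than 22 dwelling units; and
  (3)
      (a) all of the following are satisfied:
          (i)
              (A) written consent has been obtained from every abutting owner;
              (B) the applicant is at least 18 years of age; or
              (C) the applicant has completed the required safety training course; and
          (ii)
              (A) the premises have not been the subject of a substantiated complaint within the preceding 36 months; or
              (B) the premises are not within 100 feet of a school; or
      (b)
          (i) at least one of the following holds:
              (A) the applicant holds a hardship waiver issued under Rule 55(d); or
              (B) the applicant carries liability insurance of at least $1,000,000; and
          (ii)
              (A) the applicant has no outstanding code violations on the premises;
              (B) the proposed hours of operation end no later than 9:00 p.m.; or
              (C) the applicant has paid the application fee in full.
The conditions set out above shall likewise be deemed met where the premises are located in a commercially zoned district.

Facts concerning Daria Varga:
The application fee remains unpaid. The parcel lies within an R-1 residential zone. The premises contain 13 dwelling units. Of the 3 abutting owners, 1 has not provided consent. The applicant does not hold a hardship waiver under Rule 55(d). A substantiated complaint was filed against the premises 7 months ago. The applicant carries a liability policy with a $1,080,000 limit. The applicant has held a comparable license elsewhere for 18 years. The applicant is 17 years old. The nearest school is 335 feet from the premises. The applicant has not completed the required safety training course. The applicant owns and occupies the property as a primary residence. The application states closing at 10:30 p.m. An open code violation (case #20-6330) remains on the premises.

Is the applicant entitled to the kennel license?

No — denied.

(1) primary residence — satisfied.
(2) ≤ 22 units — met.
(A) all abutters consent — not met.
(B) age ≥ 18 — fails.
(C) safety training — not met.
So (i) is not satisfied (F OR F OR F).
(A) no complaint in 36 mo. — not met.
(B) ≥100 ft from school — satisfied.
So (ii) is satisfied (F OR T).
(a): F AND T → false.
(A) hardship waiver — not met.
(B) insurance ≥ $1,000,000 — satisfied.
(i) = F OR T = true.
(A) no code violations — fails.
(B) closes by 9 p.m. — not satisfied.
(C) fee paid — fails.
(ii) = F OR F OR F = false.
(b) = T AND F = false.
So (3) is not satisfied (F OR F).
Overall: T AND T AND F → false.
Exception (commercially zoned) — not satisfied.
Result: main false OR exception false → false.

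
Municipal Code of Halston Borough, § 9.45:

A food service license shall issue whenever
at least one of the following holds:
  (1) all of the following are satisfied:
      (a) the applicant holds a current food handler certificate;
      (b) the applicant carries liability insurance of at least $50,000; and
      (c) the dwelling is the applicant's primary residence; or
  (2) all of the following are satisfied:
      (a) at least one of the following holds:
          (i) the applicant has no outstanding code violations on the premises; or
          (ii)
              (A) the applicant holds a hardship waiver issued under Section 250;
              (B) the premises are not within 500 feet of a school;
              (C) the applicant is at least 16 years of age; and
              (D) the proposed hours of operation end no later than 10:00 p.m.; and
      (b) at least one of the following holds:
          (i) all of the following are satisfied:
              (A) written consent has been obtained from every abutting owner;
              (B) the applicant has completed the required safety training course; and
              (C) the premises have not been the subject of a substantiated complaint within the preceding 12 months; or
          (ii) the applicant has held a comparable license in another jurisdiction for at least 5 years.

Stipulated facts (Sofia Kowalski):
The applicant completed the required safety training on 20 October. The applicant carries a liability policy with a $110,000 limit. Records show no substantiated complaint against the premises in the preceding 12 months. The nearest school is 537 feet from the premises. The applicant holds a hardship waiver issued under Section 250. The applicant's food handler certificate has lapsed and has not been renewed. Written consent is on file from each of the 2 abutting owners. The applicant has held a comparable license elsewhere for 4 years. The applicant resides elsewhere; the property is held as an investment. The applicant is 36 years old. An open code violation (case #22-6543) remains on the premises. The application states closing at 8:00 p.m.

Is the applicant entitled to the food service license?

Yes — granted.

(a) food handler cert. — not satisfied.
(b) insurance ≥ $50,000 — met.
(c) primary residence — not met.
(1): F AND T AND F → false.
(i) no code violations — not satisfied.
(A) hardship waiver — met.
(B) ≥500 ft from school — satisfied.
(C) age ≥ 16 — holds.
(D) closes by 10 p.m. — satisfied.
So (ii) is satisfied (T AND T AND T AND T).
So (a) is satisfied (F OR T).
(A) all abutters consent — satisfied.
(B) safety training — holds.
(C) no complaint in 12 mo. — satisfied.
(i): T AND T AND T → true.
(ii) prior license ≥ 5 yr — not met.
(b) = T OR F = true.
So (2) is satisfied (T AND T).
Overall: F OR T → true.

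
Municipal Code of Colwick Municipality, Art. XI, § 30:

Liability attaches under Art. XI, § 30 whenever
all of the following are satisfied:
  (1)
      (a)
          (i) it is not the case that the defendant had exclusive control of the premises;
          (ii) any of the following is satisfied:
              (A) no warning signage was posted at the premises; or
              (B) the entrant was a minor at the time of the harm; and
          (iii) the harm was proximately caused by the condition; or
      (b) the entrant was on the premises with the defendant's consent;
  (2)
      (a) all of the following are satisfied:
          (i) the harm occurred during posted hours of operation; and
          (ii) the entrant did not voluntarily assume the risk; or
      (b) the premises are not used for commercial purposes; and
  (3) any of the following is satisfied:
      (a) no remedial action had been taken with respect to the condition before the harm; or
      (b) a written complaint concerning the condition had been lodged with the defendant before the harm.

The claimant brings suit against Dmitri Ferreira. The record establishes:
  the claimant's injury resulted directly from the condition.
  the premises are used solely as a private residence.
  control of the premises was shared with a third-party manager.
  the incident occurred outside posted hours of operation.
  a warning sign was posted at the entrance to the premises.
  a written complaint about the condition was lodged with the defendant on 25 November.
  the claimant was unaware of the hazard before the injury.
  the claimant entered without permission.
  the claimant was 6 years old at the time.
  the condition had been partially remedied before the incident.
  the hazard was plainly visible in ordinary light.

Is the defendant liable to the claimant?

(i) not (exclusive control) — satisfied.
(A) no signage posted — not satisfied.
(B) entrant a minor — satisfied.
(ii): F OR T → true.
(iii) proximate cause — met.
(a): T AND T AND T → true.
(b) consent to enter — not met.
So (1) is satisfied (T OR F).
(i) during posted hours — not satisfied.
(ii) no assumed risk — met.
So (a) is not satisfied (F AND T).
(b) not (commercial use) — met.
(2) = F OR T = true.
(a) no remedial action — not satisfied.
(b) complaint lodged — satisfied.
(3) = F OR T = true.
Overall: T AND T AND T → true.

Yes — liable.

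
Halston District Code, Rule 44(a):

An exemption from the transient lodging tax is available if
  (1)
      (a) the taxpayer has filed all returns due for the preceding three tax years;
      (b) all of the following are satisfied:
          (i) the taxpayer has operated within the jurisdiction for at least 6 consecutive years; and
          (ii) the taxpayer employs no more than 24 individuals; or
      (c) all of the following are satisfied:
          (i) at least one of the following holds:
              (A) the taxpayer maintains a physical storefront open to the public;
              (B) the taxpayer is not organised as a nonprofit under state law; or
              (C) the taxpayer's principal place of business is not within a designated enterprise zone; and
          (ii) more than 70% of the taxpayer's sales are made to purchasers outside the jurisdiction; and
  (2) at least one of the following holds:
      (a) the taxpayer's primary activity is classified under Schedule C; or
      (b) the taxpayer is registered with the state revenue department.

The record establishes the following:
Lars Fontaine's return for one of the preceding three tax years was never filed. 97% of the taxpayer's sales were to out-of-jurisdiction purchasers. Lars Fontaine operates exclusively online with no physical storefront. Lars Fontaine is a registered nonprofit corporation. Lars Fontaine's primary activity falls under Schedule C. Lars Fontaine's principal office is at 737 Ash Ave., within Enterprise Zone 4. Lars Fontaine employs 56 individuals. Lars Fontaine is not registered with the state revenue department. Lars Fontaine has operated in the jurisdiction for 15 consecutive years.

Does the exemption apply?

No — not exempt.

(a) returns current — not satisfied.
(i) ≥ 6 yrs in jurisdiction — met.
(ii) ≤ 24 employees — not satisfied.
(b) = T AND F = false.
(A) has storefront — not satisfied.
(B) not (nonprofit) — not satisfied.
(C) not (in enterprise zone) — fails.
(i) = F OR F OR F = false.
(ii) >70% out-of-jur. sales — satisfied.
(c): F AND T → false.
(1) = F OR F OR F = false.
(a) Schedule C activity — holds.
(b) state-registered — not satisfied.
So (2) is satisfied (T OR F).
Overall = F AND T = false.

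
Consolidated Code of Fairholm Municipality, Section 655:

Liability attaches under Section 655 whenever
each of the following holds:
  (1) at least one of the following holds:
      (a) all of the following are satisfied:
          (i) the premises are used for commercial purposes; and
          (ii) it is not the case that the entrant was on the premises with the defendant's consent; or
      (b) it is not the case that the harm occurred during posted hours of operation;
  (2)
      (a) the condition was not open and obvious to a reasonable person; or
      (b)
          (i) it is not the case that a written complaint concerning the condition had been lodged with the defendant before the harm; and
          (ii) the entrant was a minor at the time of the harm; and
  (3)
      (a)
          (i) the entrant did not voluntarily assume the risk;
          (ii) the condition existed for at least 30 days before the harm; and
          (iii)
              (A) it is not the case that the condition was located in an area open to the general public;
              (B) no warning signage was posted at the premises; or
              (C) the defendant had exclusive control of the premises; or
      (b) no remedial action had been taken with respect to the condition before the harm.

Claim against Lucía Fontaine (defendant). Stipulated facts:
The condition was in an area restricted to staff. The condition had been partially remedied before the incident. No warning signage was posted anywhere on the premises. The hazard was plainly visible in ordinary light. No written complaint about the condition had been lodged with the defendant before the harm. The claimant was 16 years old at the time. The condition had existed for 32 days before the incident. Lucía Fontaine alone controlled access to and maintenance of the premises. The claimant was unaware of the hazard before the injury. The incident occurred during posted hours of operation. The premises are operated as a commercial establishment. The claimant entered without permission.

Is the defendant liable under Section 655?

Yes — liable.

(i) commercial use — met.
(ii) not (consent to enter) — satisfied.
So (a) is satisfied (T AND T).
(b) not (during posted hours) — fails.
(1): T OR F → true.
(a) not open/obvious — not satisfied.
(i) not (complaint lodged) — met.
(ii) entrant a minor — satisfied.
(b) = T AND T = true.
(2) = F OR T = true.
(i) no assumed risk — satisfied.
(ii) condition ≥30 days old — holds.
(A) not (public area) — holds.
(B) no signage posted — holds.
(C) exclusive control — satisfied.
So (iii) is satisfied (T OR T OR T).
So (a) is satisfied (T AND T AND T).
(b) no remedial action — fails.
(3): T OR F → true.
Overall = T AND T AND T = true.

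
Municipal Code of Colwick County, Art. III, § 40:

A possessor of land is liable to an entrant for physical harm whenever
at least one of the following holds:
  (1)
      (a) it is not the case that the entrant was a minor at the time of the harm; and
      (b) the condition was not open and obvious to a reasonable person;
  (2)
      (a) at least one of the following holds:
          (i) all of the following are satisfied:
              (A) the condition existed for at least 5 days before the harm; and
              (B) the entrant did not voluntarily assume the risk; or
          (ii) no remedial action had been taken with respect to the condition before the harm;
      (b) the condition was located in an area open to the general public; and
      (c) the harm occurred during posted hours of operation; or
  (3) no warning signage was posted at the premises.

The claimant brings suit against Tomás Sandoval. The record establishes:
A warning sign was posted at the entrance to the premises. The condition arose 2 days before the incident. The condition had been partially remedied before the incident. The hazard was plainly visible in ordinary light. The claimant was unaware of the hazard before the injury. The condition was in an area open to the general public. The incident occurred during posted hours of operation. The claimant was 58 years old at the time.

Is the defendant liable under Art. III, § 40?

No — not liable.

(a) not (entrant a minor) — holds.
(b) not open/obvious — not met.
(1) = T AND F = false.
(A) condition ≥5 days old — not met.
(B) no assumed risk — holds.
(i) = F AND T = false.
(ii) no remedial action — fails.
(a): F OR F → false.
(b) public area — satisfied.
(c) during posted hours — holds.
(2) = F AND T AND T = false.
(3) no signage posted — not satisfied.
So Overall is not satisfied (F OR F OR F).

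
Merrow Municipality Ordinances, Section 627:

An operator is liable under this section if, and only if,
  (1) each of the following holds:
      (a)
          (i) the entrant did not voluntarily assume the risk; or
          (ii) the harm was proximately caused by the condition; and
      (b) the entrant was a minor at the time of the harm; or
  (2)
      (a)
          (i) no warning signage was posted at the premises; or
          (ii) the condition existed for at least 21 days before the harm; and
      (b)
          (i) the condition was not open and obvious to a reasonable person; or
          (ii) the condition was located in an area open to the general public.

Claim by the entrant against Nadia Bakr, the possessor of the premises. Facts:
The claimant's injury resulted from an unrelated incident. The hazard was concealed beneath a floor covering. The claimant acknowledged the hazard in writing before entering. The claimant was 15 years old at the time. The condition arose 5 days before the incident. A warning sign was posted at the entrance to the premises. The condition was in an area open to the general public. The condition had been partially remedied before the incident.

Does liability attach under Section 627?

No — not liable.

(i) no assumed risk — not satisfied.
(ii) proximate cause — fails.
(a): F OR F → false.
(b) entrant a minor — met.
So (1) is not satisfied (F AND T).
(i) no signage posted — fails.
(ii) condition ≥21 days old — fails.
So (a) is not satisfied (F OR F).
(i) not open/obvious — satisfied.
(ii) public area — holds.
(b) = T OR T = true.
(2): F AND T → false.
Overall: F OR F → false.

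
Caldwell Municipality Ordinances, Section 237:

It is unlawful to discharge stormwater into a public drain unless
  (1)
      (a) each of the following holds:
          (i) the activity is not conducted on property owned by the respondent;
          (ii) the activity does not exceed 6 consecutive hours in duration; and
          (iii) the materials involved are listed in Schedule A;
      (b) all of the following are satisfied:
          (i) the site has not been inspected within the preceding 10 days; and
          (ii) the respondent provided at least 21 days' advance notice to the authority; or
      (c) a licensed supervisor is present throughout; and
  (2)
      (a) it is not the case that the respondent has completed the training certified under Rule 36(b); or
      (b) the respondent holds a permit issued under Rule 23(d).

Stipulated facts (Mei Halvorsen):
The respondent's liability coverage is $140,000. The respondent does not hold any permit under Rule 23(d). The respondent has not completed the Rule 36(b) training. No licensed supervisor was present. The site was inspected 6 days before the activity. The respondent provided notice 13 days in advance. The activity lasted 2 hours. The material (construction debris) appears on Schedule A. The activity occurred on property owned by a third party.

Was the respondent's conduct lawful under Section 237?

(i) not (own property) — satisfied.
(ii) ≤ 6 hrs duration — holds.
(iii) Schedule A material — met.
So (a) is satisfied (T AND T AND T).
(i) not (site inspected) — not satisfied.
(ii) ≥21 days' notice — not met.
(b): F AND F → false.
(c) supervisor present — fails.
So (1) is satisfied (T OR F OR F).
(a) not (training certified) — holds.
(b) holds permit — not met.
(2): T OR F → true.
Overall = T AND T = true.

Yes — lawful.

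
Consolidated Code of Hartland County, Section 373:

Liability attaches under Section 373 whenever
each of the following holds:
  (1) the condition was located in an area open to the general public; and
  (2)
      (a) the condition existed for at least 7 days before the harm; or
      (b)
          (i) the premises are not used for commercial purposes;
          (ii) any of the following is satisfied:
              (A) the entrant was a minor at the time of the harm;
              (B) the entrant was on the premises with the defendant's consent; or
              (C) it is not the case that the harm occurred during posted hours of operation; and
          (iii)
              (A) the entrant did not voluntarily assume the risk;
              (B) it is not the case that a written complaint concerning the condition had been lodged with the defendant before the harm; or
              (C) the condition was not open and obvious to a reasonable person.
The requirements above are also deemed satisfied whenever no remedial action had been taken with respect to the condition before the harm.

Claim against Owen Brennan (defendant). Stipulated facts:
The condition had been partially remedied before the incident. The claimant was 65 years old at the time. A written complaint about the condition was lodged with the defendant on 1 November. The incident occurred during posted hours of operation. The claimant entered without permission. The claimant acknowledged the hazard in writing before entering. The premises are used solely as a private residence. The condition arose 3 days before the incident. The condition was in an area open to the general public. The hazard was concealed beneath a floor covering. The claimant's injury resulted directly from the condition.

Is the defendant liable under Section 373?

(1) public area — satisfied.
(a) condition ≥7 days old — fails.
(i) not (commercial use) — satisfied.
(A) entrant a minor — not met.
(B) consent to enter — not satisfied.
(C) not (during posted hours) — fails.
(ii): F OR F OR F → false.
(A) no assumed risk — not met.
(B) not (complaint lodged) — not satisfied.
(C) not open/obvious — holds.
(iii): F OR F OR T → true.
So (b) is not satisfied (T AND F AND T).
(2) = F OR F = false.
Overall = T AND F = false.
Exception (no remedial action) — not satisfied.
Result: main false OR exception false → false.

No — not liable.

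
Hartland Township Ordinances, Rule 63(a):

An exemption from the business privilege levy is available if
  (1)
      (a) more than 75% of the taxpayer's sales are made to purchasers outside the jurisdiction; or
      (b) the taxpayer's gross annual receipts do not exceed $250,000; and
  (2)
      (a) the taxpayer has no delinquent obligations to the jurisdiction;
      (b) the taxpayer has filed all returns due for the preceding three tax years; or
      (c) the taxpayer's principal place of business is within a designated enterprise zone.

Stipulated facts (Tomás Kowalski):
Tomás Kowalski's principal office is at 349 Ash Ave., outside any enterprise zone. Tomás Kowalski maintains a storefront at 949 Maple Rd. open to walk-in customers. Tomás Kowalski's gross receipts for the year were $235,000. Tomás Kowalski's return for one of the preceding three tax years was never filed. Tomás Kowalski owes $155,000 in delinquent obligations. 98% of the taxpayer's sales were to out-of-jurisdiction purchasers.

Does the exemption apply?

(a) >75% out-of-jur. sales — holds.
(b) receipts ≤ $250,000 — met.
(1): T OR T → true.
(a) no delinquency — not satisfied.
(b) returns current — not satisfied.
(c) in enterprise zone — fails.
(2) = F OR F OR F = false.
So Overall is not satisfied (T AND F).

No — not exempt.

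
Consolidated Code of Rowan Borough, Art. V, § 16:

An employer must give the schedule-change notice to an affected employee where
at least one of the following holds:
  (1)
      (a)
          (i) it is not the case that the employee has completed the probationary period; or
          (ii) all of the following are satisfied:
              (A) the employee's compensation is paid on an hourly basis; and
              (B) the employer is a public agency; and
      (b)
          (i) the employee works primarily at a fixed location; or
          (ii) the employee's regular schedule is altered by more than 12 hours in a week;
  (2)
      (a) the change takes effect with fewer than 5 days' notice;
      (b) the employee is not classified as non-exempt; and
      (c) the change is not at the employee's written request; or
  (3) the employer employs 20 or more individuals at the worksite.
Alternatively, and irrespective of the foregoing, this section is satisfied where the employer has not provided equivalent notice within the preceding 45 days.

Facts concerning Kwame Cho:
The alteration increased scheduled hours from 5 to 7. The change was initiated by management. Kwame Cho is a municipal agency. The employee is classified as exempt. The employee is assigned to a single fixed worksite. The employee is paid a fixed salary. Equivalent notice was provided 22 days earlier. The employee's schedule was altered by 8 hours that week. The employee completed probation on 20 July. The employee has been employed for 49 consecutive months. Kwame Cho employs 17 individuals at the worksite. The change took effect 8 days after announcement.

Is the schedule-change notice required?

No — not required.

(i) not (past probation) — not satisfied.
(A) hourly-paid — not met.
(B) public agency — satisfied.
(ii) = F AND T = false.
(a): F OR F → false.
(i) fixed location — satisfied.
(ii) schedule shift > 12h — fails.
So (b) is satisfied (T OR F).
So (1) is not satisfied (F AND T).
(a) < 5 days' notice — fails.
(b) not (non-exempt) — satisfied.
(c) not employee-requested — satisfied.
(2) = F AND T AND T = false.
(3) ≥ 20 at site — not satisfied.
So Overall is not satisfied (F OR F OR F).
Exception (no recent notice) — not satisfied.
Result: main false OR exception false → false.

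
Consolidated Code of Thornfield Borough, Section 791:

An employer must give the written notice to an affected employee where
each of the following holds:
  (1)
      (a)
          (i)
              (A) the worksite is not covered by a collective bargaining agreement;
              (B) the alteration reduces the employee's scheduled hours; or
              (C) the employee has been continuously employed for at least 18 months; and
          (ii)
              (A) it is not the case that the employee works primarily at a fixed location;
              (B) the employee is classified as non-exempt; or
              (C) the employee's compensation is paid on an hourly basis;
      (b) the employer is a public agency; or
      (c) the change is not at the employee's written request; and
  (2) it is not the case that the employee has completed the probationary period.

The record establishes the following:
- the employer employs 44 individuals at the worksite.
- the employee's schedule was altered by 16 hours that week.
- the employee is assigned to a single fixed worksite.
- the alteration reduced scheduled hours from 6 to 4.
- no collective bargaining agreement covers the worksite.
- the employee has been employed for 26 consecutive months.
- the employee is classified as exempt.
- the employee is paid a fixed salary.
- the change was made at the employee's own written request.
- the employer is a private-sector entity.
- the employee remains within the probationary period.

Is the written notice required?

(A) no CBA — met.
(B) hours reduced — holds.
(C) tenure ≥ 18 mo. — satisfied.
(i): T OR T OR T → true.
(A) not (fixed location) — fails.
(B) non-exempt — fails.
(C) hourly-paid — not satisfied.
(ii) = F OR F OR F = false.
(a) = T AND F = false.
(b) public agency — not satisfied.
(c) not employee-requested — fails.
(1) = F OR F OR F = false.
(2) not (past probation) — met.
Overall = F AND T = false.

No — not required.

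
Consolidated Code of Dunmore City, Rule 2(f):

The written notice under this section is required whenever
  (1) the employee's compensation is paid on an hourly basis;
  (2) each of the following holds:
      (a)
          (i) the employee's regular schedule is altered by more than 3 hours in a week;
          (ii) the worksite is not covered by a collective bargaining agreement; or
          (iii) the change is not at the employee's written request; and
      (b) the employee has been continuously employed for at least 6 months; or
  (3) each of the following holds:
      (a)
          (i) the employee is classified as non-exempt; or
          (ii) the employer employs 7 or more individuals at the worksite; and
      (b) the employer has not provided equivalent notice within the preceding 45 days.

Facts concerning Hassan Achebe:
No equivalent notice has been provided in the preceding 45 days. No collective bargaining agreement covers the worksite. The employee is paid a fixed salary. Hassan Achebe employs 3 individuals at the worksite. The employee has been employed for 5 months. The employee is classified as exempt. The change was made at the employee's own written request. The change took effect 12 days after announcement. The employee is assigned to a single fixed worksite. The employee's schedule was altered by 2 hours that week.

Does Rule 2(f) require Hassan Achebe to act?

(1) hourly-paid — not met.
(i) schedule shift > 3h — fails.
(ii) no CBA — satisfied.
(iii) not employee-requested — not met.
So (a) is satisfied (F OR T OR F).
(b) tenure ≥ 6 mo. — not met.
So (2) is not satisfied (T AND F).
(i) non-exempt — not met.
(ii) ≥ 7 at site — fails.
So (a) is not satisfied (F OR F).
(b) no recent notice — holds.
(3) = F AND T = false.
Overall: F OR F OR F → false.

No — not required.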